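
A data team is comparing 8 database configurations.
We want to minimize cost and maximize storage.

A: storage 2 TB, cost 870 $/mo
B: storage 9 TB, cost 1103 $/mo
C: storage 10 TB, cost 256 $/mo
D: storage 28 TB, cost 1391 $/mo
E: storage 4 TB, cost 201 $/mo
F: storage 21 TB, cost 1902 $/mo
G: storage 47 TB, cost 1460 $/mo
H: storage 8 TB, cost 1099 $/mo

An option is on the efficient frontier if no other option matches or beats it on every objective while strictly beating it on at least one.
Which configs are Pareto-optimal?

A: dominated by C (storage 10≥2, cost 256≤870).
B: dominated by C (storage 10≥9, cost 256≤1103).
C: not dominated.
D: not dominated.
E: not dominated (best cost).
F: dominated by D (storage 28≥21, cost 1391≤1902).
G: not dominated (best storage).
H: dominated by C (storage 10≥8, cost 256≤1099).

C, D, E, G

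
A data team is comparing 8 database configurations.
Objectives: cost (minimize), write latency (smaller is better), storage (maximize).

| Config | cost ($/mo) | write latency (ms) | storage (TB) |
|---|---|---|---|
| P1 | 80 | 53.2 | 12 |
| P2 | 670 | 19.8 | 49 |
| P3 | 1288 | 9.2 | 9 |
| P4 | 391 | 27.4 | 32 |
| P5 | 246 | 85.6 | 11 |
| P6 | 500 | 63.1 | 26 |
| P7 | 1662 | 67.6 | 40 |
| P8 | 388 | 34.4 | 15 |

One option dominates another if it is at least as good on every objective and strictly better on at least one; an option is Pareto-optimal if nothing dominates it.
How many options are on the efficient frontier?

5

P1: not dominated (best cost).
P2: not dominated (best storage).
P3: not dominated (best write latency).
P4: not dominated.
P5: dominated by P1 (cost 80≤246, write latency 53.2≤85.6, storage 12≥11).
P6: dominated by P4 (cost 391≤500, write latency 27.4≤63.1, storage 32≥26).
P7: dominated by P2 (cost 670≤1662, write latency 19.8≤67.6, storage 49≥40).
P8: not dominated.
Pareto-optimal: P1, P2, P3, P4, P8 → 5.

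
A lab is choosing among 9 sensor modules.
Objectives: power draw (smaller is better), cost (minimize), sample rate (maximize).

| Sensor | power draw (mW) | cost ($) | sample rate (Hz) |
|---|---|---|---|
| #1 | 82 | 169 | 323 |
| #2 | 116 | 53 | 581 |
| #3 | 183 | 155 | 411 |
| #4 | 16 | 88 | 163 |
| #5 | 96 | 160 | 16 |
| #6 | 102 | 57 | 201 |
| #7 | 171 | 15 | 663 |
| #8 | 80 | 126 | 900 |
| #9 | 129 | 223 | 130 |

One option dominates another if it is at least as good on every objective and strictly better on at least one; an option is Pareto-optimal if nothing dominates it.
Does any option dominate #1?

#8 vs #1: power draw 80≤82, cost 126≤169, sample rate 900≥323 — #8 is at least as good on every objective and strictly better on at least one, so #8 dominates #1.

Yes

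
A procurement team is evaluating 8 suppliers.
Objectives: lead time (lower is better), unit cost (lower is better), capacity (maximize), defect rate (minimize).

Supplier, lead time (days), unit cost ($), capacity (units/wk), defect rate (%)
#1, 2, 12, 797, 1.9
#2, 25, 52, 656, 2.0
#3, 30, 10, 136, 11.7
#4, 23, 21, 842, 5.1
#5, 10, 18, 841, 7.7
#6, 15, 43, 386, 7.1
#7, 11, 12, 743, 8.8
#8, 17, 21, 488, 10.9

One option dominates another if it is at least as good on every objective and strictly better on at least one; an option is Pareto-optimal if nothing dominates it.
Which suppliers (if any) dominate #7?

#1: lead time 2≤11, unit cost 12≤12, capacity 797≥743, defect rate 1.9≤8.8 — dominates #7.
Others (#2, #3, #4, #5, #6, #8) are each worse than #7 on at least one objective.

#1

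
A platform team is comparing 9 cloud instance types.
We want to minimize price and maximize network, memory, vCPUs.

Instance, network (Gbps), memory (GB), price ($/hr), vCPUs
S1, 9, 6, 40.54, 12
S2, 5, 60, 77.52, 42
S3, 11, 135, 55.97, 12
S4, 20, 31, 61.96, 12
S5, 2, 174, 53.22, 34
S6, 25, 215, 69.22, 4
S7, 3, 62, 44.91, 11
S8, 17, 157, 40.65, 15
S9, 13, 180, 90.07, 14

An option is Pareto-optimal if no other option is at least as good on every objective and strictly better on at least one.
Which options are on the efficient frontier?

S1: not dominated (best price).
S2: not dominated (best vCPUs).
S3: dominated by S8 (network 17≥11, memory 157≥135, price 40.65≤55.97, vCPUs 15≥12).
S4: not dominated.
S5: not dominated.
S6: not dominated (best network).
S7: dominated by S8 (network 17≥3, memory 157≥62, price 40.65≤44.91, vCPUs 15≥11).
S8: not dominated.
S9: not dominated.

S1, S2, S4, S5, S6, S8, S9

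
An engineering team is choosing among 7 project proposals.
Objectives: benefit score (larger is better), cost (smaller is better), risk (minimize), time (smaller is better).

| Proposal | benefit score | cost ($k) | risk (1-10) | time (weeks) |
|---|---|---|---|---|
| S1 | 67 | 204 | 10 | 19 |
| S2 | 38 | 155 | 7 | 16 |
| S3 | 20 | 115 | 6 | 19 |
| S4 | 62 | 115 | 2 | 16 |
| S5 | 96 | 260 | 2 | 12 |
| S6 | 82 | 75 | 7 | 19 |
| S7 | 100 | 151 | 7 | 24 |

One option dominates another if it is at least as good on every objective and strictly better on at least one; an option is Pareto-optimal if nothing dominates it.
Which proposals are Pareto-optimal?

S4, S5, S6, S7

S1: dominated by S6 (benefit score 82≥67, cost 75≤204, risk 7≤10, time 19≤19).
S2: dominated by S4 (benefit score 62≥38, cost 115≤155, risk 2≤7, time 16≤16).
S3: dominated by S4 (benefit score 62≥20, cost 115≤115, risk 2≤6, time 16≤19).
S4: not dominated.
S5: not dominated (best time).
S6: not dominated (best cost).
S7: not dominated (best benefit score).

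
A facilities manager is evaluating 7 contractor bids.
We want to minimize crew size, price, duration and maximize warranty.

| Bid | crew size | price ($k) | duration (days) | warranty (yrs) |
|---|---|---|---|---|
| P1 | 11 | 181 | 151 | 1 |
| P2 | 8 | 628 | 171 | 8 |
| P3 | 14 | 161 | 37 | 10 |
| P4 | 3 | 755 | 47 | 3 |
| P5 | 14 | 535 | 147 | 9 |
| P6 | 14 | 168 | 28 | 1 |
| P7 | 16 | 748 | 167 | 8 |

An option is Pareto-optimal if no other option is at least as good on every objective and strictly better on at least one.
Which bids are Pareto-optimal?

P1, P2, P3, P4, P6

P1: not dominated.
P2: not dominated.
P3: not dominated (best price).
P4: not dominated (best crew size).
P5: dominated by P3 (crew size 14≤14, price 161≤535, duration 37≤147, warranty 10≥9).
P6: not dominated (best duration).
P7: dominated by P3 (crew size 14≤16, price 161≤748, duration 37≤167, warranty 10≥8).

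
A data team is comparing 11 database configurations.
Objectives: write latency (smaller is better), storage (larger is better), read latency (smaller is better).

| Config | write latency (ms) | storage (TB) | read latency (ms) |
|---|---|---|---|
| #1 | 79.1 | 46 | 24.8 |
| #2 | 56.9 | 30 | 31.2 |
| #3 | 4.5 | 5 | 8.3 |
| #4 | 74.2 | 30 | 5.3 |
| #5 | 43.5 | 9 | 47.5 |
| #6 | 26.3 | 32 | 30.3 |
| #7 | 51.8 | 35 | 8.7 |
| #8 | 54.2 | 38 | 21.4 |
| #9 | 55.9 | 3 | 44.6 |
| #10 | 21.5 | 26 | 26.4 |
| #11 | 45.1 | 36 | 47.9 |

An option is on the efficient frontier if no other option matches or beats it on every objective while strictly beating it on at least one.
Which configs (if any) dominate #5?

#6, #10

#6: write latency 26.3≤43.5, storage 32≥9, read latency 30.3≤47.5 — dominates #5.
#10: write latency 21.5≤43.5, storage 26≥9, read latency 26.4≤47.5 — dominates #5.
Others (#1, #2, #3, #4, #7, #8, #9, #11) are each worse than #5 on at least one objective.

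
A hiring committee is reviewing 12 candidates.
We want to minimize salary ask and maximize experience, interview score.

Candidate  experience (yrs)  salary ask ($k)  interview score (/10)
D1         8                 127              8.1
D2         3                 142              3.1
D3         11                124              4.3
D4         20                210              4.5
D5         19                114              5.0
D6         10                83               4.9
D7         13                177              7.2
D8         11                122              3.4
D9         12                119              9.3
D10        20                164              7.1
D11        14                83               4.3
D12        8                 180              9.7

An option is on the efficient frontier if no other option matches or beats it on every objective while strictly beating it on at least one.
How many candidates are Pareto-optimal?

D1: dominated by D9 (experience 12≥8, salary ask 119≤127, interview score 9.3≥8.1).
D2: dominated by D1 (experience 8≥3, salary ask 127≤142, interview score 8.1≥3.1).
D3: dominated by D5 (experience 19≥11, salary ask 114≤124, interview score 5.0≥4.3).
D4: dominated by D10 (experience 20≥20, salary ask 164≤210, interview score 7.1≥4.5).
D5: not dominated.
D6: not dominated.
D7: not dominated.
D8: dominated by D5 (experience 19≥11, salary ask 114≤122, interview score 5.0≥3.4).
D9: not dominated.
D10: not dominated.
D11: not dominated.
D12: not dominated (best interview score).
Pareto-optimal: D5, D6, D7, D9, D10, D11, D12 → 7.

7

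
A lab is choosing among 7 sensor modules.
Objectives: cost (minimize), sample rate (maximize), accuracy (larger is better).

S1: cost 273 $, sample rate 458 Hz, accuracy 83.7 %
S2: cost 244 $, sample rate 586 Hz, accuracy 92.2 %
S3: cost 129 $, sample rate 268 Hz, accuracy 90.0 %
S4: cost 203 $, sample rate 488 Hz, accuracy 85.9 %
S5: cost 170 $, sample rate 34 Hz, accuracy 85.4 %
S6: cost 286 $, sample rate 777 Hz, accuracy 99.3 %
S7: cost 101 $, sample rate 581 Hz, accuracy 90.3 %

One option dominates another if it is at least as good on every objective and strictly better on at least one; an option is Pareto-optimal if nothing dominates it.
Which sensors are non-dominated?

S1: dominated by S2 (cost 244≤273, sample rate 586≥458, accuracy 92.2≥83.7).
S2: not dominated.
S3: dominated by S7 (cost 101≤129, sample rate 581≥268, accuracy 90.3≥90.0).
S4: dominated by S7 (cost 101≤203, sample rate 581≥488, accuracy 90.3≥85.9).
S5: dominated by S3 (cost 129≤170, sample rate 268≥34, accuracy 90.0≥85.4).
S6: not dominated (best sample rate).
S7: not dominated (best cost).

S2, S6, S7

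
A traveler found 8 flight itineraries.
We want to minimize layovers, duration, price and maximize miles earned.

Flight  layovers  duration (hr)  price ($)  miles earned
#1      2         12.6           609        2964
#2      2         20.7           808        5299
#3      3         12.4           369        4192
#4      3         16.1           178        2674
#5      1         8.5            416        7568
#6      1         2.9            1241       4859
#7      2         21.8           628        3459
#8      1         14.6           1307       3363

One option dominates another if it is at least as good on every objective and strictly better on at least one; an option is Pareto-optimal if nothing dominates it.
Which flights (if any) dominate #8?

#5, #6

#5: layovers 1≤1, duration 8.5≤14.6, price 416≤1307, miles earned 7568≥3363 — dominates #8.
#6: layovers 1≤1, duration 2.9≤14.6, price 1241≤1307, miles earned 4859≥3363 — dominates #8.
Others (#1, #2, #3, #4, #7) are each worse than #8 on at least one objective.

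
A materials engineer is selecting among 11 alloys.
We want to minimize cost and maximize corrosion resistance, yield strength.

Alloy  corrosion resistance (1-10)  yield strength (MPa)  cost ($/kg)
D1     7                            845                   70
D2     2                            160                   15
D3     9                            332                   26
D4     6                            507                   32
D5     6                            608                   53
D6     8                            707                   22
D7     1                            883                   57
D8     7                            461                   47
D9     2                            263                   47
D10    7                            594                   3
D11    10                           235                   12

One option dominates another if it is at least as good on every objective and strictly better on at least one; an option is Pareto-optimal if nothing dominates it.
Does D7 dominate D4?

No

D7 vs D4: D7 is worse on corrosion resistance (1 vs 6), so it does not dominate D4.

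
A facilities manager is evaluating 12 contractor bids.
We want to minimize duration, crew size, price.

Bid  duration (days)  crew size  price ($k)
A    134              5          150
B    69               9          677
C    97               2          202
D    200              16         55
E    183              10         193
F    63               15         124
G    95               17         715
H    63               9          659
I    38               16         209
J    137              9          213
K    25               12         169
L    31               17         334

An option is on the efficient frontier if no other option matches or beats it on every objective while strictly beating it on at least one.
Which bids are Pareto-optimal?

A: not dominated.
B: dominated by H (duration 63≤69, crew size 9≤9, price 659≤677).
C: not dominated (best crew size).
D: not dominated (best price).
E: dominated by A (duration 134≤183, crew size 5≤10, price 150≤193).
F: not dominated.
G: dominated by B (duration 69≤95, crew size 9≤17, price 677≤715).
H: not dominated.
I: dominated by K (duration 25≤38, crew size 12≤16, price 169≤209).
J: dominated by A (duration 134≤137, crew size 5≤9, price 150≤213).
K: not dominated (best duration).
L: dominated by K (duration 25≤31, crew size 12≤17, price 169≤334).

A, C, D, F, H, K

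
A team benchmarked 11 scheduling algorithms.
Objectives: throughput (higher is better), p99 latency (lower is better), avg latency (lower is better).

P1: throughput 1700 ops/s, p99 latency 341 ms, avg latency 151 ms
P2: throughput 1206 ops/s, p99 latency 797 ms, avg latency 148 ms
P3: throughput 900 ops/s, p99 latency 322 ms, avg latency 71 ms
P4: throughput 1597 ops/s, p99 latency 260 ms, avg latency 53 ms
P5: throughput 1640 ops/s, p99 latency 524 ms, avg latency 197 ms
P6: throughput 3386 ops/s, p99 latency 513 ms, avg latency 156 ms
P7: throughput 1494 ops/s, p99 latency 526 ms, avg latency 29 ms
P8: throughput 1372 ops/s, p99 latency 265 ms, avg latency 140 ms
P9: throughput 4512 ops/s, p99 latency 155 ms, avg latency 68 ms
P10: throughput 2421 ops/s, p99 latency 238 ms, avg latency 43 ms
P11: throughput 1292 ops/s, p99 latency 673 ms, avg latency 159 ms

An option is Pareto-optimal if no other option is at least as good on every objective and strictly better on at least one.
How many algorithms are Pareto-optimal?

3

P1: dominated by P9 (throughput 4512≥1700, p99 latency 155≤341, avg latency 68≤151).
P2: dominated by P4 (throughput 1597≥1206, p99 latency 260≤797, avg latency 53≤148).
P3: dominated by P4 (throughput 1597≥900, p99 latency 260≤322, avg latency 53≤71).
P4: dominated by P10 (throughput 2421≥1597, p99 latency 238≤260, avg latency 43≤53).
P5: dominated by P1 (throughput 1700≥1640, p99 latency 341≤524, avg latency 151≤197).
P6: dominated by P9 (throughput 4512≥3386, p99 latency 155≤513, avg latency 68≤156).
P7: not dominated (best avg latency).
P8: dominated by P4 (throughput 1597≥1372, p99 latency 260≤265, avg latency 53≤140).
P9: not dominated (best throughput).
P10: not dominated.
P11: dominated by P1 (throughput 1700≥1292, p99 latency 341≤673, avg latency 151≤159).
Pareto-optimal: P7, P9, P10 → 3.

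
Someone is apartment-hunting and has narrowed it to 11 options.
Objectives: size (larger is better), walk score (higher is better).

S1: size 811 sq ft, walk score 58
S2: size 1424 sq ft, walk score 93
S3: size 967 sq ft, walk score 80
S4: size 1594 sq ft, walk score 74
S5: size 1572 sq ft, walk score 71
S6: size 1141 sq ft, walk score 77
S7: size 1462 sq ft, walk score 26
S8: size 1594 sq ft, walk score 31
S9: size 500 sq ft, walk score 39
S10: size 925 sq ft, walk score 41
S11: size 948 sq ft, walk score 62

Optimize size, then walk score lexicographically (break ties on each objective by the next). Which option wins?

First maximize size: best is 1594, kept {S4, S8}.
Then maximize walk score: best is 74, kept {S4}.

S4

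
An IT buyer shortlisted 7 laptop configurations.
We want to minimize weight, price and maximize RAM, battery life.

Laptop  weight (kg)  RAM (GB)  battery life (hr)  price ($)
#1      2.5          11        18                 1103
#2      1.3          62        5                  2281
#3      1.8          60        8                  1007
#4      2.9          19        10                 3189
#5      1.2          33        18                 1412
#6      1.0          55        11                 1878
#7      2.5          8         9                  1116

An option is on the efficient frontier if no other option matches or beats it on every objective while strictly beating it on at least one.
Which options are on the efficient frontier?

#1, #2, #3, #5, #6

#1: not dominated.
#2: not dominated (best RAM).
#3: not dominated (best price).
#4: dominated by #5 (weight 1.2≤2.9, RAM 33≥19, battery life 18≥10, price 1412≤3189).
#5: not dominated.
#6: not dominated (best weight).
#7: dominated by #1 (weight 2.5≤2.5, RAM 11≥8, battery life 18≥9, price 1103≤1116).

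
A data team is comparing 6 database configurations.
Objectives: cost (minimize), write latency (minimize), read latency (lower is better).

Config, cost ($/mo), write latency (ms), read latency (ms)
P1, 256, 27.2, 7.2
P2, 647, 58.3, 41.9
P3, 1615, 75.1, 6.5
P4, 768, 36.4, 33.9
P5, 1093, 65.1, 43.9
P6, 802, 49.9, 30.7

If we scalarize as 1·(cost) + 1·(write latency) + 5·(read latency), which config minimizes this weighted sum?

P1: 1·256 + 1·27.2 + 5·7.2 = 319.2
P2: 1·647 + 1·58.3 + 5·41.9 = 914.8
P3: 1·1615 + 1·75.1 + 5·6.5 = 1722.6
P4: 1·768 + 1·36.4 + 5·33.9 = 973.9
P5: 1·1093 + 1·65.1 + 5·43.9 = 1377.6
P6: 1·802 + 1·49.9 + 5·30.7 = 1005.4
Lowest: P1 at 319.2.

P1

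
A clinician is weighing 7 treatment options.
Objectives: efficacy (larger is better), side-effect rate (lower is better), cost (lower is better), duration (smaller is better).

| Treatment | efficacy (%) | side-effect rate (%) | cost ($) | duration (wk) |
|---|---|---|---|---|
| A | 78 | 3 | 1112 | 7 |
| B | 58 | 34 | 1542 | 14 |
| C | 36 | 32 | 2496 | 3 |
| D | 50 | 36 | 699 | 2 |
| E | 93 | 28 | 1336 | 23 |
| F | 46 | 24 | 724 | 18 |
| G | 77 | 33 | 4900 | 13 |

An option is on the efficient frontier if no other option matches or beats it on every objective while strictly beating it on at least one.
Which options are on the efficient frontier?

A: not dominated (best side-effect rate).
B: dominated by A (efficacy 78≥58, side-effect rate 3≤34, cost 1112≤1542, duration 7≤14).
C: not dominated.
D: not dominated (best cost).
E: not dominated (best efficacy).
F: not dominated.
G: dominated by A (efficacy 78≥77, side-effect rate 3≤33, cost 1112≤4900, duration 7≤13).

A, C, D, E, F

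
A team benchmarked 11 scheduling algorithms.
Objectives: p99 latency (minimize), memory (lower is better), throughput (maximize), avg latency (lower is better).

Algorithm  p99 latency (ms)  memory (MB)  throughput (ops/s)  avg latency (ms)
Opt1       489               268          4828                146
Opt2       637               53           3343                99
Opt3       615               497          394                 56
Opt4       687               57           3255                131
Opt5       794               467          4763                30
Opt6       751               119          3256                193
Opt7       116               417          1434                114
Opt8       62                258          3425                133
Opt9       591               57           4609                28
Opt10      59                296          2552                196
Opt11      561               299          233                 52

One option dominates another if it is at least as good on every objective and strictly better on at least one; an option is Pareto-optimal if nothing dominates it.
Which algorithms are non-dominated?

Opt1: not dominated (best throughput).
Opt2: not dominated (best memory).
Opt3: dominated by Opt9 (p99 latency 591≤615, memory 57≤497, throughput 4609≥394, avg latency 28≤56).
Opt4: dominated by Opt2 (p99 latency 637≤687, memory 53≤57, throughput 3343≥3255, avg latency 99≤131).
Opt5: not dominated.
Opt6: dominated by Opt2 (p99 latency 637≤751, memory 53≤119, throughput 3343≥3256, avg latency 99≤193).
Opt7: not dominated.
Opt8: not dominated.
Opt9: not dominated (best avg latency).
Opt10: not dominated (best p99 latency).
Opt11: not dominated.

Opt1, Opt2, Opt5, Opt7, Opt8, Opt9, Opt10, Opt11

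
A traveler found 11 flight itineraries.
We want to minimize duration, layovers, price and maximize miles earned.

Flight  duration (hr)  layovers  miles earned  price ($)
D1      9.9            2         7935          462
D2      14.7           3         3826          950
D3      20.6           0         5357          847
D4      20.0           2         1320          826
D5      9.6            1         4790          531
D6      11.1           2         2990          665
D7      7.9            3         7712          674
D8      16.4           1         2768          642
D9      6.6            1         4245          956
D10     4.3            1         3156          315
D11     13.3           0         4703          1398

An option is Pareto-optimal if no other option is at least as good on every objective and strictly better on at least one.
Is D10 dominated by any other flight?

No

D1: worse on duration (9.9 vs 4.3).
D2: worse on duration (14.7 vs 4.3).
D3: worse on duration (20.6 vs 4.3).
D4: worse on duration (20.0 vs 4.3).
D5: worse on duration (9.6 vs 4.3).
D6: worse on duration (11.1 vs 4.3).
D7: worse on duration (7.9 vs 4.3).
D8: worse on duration (16.4 vs 4.3).
D9: worse on duration (6.6 vs 4.3).
D11: worse on duration (13.3 vs 4.3).
No option is at least as good as D10 on every objective and strictly better on one.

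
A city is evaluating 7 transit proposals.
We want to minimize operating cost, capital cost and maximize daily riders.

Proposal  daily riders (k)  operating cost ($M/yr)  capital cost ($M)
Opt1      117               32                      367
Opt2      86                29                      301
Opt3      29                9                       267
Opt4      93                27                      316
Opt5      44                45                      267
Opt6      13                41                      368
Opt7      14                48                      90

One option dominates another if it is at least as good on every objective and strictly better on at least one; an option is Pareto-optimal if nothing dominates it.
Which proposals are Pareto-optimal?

Opt1, Opt2, Opt3, Opt4, Opt5, Opt7

Opt1: not dominated (best daily riders).
Opt2: not dominated.
Opt3: not dominated (best operating cost).
Opt4: not dominated.
Opt5: not dominated.
Opt6: dominated by Opt1 (daily riders 117≥13, operating cost 32≤41, capital cost 367≤368).
Opt7: not dominated (best capital cost).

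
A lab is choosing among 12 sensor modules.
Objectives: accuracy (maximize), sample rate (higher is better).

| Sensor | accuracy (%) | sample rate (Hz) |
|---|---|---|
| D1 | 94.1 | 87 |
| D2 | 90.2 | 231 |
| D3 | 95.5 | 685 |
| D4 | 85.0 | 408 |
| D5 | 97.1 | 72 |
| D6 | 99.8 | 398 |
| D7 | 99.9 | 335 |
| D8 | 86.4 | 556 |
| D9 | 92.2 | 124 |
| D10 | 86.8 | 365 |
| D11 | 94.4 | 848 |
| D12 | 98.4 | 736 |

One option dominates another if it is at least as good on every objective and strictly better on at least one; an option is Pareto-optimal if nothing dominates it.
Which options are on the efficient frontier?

D6, D7, D11, D12

D1: dominated by D3 (accuracy 95.5≥94.1, sample rate 685≥87).
D2: dominated by D3 (accuracy 95.5≥90.2, sample rate 685≥231).
D3: dominated by D12 (accuracy 98.4≥95.5, sample rate 736≥685).
D4: dominated by D3 (accuracy 95.5≥85.0, sample rate 685≥408).
D5: dominated by D6 (accuracy 99.8≥97.1, sample rate 398≥72).
D6: not dominated.
D7: not dominated (best accuracy).
D8: dominated by D3 (accuracy 95.5≥86.4, sample rate 685≥556).
D9: dominated by D3 (accuracy 95.5≥92.2, sample rate 685≥124).
D10: dominated by D3 (accuracy 95.5≥86.8, sample rate 685≥365).
D11: not dominated (best sample rate).
D12: not dominated.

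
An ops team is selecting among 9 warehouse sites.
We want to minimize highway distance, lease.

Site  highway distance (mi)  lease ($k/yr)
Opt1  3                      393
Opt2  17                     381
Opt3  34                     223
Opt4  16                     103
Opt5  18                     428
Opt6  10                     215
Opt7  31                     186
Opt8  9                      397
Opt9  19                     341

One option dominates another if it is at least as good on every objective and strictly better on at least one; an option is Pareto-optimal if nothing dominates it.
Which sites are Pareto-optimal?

Opt1: not dominated (best highway distance).
Opt2: dominated by Opt4 (highway distance 16≤17, lease 103≤381).
Opt3: dominated by Opt4 (highway distance 16≤34, lease 103≤223).
Opt4: not dominated (best lease).
Opt5: dominated by Opt1 (highway distance 3≤18, lease 393≤428).
Opt6: not dominated.
Opt7: dominated by Opt4 (highway distance 16≤31, lease 103≤186).
Opt8: dominated by Opt1 (highway distance 3≤9, lease 393≤397).
Opt9: dominated by Opt4 (highway distance 16≤19, lease 103≤341).

Opt1, Opt4, Opt6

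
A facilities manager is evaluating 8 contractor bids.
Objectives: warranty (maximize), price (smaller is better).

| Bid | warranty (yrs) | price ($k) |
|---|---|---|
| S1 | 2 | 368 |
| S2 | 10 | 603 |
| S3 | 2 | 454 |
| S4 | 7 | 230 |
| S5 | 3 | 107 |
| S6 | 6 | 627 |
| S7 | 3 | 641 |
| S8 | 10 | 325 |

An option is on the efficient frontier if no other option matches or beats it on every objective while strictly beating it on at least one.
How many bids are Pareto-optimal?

3

S1: dominated by S4 (warranty 7≥2, price 230≤368).
S2: dominated by S8 (warranty 10≥10, price 325≤603).
S3: dominated by S1 (warranty 2≥2, price 368≤454).
S4: not dominated.
S5: not dominated (best price).
S6: dominated by S2 (warranty 10≥6, price 603≤627).
S7: dominated by S2 (warranty 10≥3, price 603≤641).
S8: not dominated.
Pareto-optimal: S4, S5, S8 → 3.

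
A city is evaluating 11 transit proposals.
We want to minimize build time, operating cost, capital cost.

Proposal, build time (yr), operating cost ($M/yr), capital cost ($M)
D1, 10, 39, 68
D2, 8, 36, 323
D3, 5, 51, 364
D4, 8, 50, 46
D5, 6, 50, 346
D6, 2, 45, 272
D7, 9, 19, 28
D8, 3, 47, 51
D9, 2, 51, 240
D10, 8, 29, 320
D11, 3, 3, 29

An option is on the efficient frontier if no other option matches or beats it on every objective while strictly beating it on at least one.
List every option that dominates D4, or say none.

D11

D11: build time 3≤8, operating cost 3≤50, capital cost 29≤46 — dominates D4.
Others (D1, D2, D3, D5, D6, D7, D8, D9, D10) are each worse than D4 on at least one objective.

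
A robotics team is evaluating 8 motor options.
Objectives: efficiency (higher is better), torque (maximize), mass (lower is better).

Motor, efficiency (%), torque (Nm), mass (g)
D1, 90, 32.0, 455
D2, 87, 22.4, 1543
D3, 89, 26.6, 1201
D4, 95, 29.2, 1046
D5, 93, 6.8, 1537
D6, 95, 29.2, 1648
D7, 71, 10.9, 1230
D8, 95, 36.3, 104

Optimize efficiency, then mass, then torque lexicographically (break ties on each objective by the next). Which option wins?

First maximize efficiency: best is 95, kept {D4, D6, D8}.
Then minimize mass: best is 104, kept {D8}.

D8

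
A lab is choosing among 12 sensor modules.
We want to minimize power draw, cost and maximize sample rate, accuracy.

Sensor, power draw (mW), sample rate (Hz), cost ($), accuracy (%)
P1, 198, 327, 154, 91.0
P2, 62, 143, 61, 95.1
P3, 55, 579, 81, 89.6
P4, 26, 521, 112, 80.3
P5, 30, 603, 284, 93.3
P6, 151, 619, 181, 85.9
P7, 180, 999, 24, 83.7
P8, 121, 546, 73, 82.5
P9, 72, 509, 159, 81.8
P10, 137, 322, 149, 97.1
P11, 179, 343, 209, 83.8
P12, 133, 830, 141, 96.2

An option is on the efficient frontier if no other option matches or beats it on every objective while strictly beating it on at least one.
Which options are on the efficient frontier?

P2, P3, P4, P5, P7, P8, P10, P12

P1: dominated by P12 (power draw 133≤198, sample rate 830≥327, cost 141≤154, accuracy 96.2≥91.0).
P2: not dominated.
P3: not dominated.
P4: not dominated (best power draw).
P5: not dominated.
P6: dominated by P12 (power draw 133≤151, sample rate 830≥619, cost 141≤181, accuracy 96.2≥85.9).
P7: not dominated (best sample rate).
P8: not dominated.
P9: dominated by P3 (power draw 55≤72, sample rate 579≥509, cost 81≤159, accuracy 89.6≥81.8).
P10: not dominated (best accuracy).
P11: dominated by P3 (power draw 55≤179, sample rate 579≥343, cost 81≤209, accuracy 89.6≥83.8).
P12: not dominated.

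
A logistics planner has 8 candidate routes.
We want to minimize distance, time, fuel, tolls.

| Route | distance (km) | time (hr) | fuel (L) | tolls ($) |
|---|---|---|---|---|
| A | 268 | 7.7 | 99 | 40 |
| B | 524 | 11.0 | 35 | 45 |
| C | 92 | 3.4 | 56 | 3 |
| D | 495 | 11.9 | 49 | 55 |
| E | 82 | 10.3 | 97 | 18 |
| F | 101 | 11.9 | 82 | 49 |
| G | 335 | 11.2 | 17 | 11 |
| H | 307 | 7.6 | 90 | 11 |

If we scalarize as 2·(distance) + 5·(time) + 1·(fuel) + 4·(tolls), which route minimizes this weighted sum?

A: 2·268 + 5·7.7 + 1·99 + 4·40 = 833.5
B: 2·524 + 5·11.0 + 1·35 + 4·45 = 1318.0
C: 2·92 + 5·3.4 + 1·56 + 4·3 = 269.0
D: 2·495 + 5·11.9 + 1·49 + 4·55 = 1318.5
E: 2·82 + 5·10.3 + 1·97 + 4·18 = 384.5
F: 2·101 + 5·11.9 + 1·82 + 4·49 = 539.5
G: 2·335 + 5·11.2 + 1·17 + 4·11 = 787.0
H: 2·307 + 5·7.6 + 1·90 + 4·11 = 786.0
Lowest: C at 269.0.

C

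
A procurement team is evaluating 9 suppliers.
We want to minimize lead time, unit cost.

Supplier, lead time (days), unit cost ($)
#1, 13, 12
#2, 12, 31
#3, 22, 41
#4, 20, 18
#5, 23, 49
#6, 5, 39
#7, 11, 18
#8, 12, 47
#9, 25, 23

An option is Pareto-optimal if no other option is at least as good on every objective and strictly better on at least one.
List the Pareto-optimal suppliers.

#1: not dominated (best unit cost).
#2: dominated by #7 (lead time 11≤12, unit cost 18≤31).
#3: dominated by #1 (lead time 13≤22, unit cost 12≤41).
#4: dominated by #1 (lead time 13≤20, unit cost 12≤18).
#5: dominated by #1 (lead time 13≤23, unit cost 12≤49).
#6: not dominated (best lead time).
#7: not dominated.
#8: dominated by #2 (lead time 12≤12, unit cost 31≤47).
#9: dominated by #1 (lead time 13≤25, unit cost 12≤23).

#1, #6, #7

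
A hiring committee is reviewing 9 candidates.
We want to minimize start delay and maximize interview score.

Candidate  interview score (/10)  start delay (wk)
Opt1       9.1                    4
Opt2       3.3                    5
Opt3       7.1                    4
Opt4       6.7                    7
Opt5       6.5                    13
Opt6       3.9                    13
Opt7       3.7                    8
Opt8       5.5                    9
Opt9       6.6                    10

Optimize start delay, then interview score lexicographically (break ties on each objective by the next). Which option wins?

First minimize start delay: best is 4, kept {Opt1, Opt3}.
Then maximize interview score: best is 9.1, kept {Opt1}.

Opt1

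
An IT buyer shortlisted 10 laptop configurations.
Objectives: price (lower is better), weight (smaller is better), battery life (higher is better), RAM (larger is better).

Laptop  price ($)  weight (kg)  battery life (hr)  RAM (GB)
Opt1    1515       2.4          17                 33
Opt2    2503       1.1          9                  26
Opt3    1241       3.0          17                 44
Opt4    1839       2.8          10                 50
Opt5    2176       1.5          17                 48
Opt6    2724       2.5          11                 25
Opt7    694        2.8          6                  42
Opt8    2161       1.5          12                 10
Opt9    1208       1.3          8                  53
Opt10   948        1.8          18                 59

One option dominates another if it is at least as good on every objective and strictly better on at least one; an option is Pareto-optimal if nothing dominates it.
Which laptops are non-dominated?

Opt1: dominated by Opt10 (price 948≤1515, weight 1.8≤2.4, battery life 18≥17, RAM 59≥33).
Opt2: not dominated (best weight).
Opt3: dominated by Opt10 (price 948≤1241, weight 1.8≤3.0, battery life 18≥17, RAM 59≥44).
Opt4: dominated by Opt10 (price 948≤1839, weight 1.8≤2.8, battery life 18≥10, RAM 59≥50).
Opt5: not dominated.
Opt6: dominated by Opt1 (price 1515≤2724, weight 2.4≤2.5, battery life 17≥11, RAM 33≥25).
Opt7: not dominated (best price).
Opt8: not dominated.
Opt9: not dominated.
Opt10: not dominated (best battery life).

Opt2, Opt5, Opt7, Opt8, Opt9, Opt10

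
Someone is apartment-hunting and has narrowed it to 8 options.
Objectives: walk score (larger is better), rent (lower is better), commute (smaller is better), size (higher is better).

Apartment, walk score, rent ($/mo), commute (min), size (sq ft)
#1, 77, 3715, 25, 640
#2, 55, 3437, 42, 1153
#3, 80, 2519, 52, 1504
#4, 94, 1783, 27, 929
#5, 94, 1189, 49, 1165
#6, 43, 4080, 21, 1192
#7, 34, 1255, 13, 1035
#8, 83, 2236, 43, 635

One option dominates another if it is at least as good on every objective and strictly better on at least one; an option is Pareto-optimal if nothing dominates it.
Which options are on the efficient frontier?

#1, #2, #3, #4, #5, #6, #7

#1: not dominated.
#2: not dominated.
#3: not dominated (best size).
#4: not dominated.
#5: not dominated (best rent).
#6: not dominated.
#7: not dominated (best commute).
#8: dominated by #4 (walk score 94≥83, rent 1783≤2236, commute 27≤43, size 929≥635).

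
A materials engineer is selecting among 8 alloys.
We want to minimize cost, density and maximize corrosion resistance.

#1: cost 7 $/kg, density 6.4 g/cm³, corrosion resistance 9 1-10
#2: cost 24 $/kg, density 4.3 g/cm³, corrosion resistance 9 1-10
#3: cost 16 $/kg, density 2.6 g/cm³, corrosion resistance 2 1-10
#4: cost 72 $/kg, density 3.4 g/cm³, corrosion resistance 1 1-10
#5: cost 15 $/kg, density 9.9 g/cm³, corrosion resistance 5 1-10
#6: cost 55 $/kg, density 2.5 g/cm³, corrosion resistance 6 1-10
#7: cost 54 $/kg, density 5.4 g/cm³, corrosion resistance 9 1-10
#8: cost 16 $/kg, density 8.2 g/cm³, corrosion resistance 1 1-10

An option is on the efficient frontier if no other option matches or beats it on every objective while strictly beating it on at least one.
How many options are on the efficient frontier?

4

#1: not dominated (best cost).
#2: not dominated.
#3: not dominated.
#4: dominated by #3 (cost 16≤72, density 2.6≤3.4, corrosion resistance 2≥1).
#5: dominated by #1 (cost 7≤15, density 6.4≤9.9, corrosion resistance 9≥5).
#6: not dominated (best density).
#7: dominated by #2 (cost 24≤54, density 4.3≤5.4, corrosion resistance 9≥9).
#8: dominated by #1 (cost 7≤16, density 6.4≤8.2, corrosion resistance 9≥1).
Pareto-optimal: #1, #2, #3, #6 → 4.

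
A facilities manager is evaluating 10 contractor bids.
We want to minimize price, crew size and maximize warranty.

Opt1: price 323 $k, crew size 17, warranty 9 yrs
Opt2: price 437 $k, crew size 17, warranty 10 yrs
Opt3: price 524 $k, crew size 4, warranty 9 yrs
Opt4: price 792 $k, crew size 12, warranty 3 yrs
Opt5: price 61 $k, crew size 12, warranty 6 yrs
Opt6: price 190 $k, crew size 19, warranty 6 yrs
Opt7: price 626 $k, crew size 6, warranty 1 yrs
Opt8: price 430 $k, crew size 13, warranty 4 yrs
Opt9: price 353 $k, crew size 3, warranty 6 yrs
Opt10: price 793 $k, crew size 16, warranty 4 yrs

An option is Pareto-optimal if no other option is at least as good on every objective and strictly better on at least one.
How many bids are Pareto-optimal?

5

Opt1: not dominated.
Opt2: not dominated (best warranty).
Opt3: not dominated.
Opt4: dominated by Opt3 (price 524≤792, crew size 4≤12, warranty 9≥3).
Opt5: not dominated (best price).
Opt6: dominated by Opt5 (price 61≤190, crew size 12≤19, warranty 6≥6).
Opt7: dominated by Opt3 (price 524≤626, crew size 4≤6, warranty 9≥1).
Opt8: dominated by Opt5 (price 61≤430, crew size 12≤13, warranty 6≥4).
Opt9: not dominated (best crew size).
Opt10: dominated by Opt3 (price 524≤793, crew size 4≤16, warranty 9≥4).
Pareto-optimal: Opt1, Opt2, Opt3, Opt5, Opt9 → 5.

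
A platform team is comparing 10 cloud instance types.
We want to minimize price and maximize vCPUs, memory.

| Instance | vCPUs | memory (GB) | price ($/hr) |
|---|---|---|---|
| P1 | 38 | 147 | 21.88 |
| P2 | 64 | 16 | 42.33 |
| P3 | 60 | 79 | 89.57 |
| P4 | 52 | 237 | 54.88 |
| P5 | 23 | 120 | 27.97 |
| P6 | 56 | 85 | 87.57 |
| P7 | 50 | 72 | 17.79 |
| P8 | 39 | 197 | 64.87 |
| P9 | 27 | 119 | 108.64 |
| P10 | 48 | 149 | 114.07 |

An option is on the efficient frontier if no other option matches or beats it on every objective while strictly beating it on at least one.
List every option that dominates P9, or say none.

P1, P4, P8

P1: vCPUs 38≥27, memory 147≥119, price 21.88≤108.64 — dominates P9.
P4: vCPUs 52≥27, memory 237≥119, price 54.88≤108.64 — dominates P9.
P8: vCPUs 39≥27, memory 197≥119, price 64.87≤108.64 — dominates P9.
Others (P2, P3, P5, P6, P7, P10) are each worse than P9 on at least one objective.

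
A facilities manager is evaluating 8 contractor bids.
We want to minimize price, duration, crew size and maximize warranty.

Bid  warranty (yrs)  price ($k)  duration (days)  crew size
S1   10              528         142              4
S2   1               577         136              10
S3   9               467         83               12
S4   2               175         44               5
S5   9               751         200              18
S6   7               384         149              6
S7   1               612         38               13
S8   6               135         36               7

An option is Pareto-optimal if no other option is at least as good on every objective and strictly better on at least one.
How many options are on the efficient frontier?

S1: not dominated (best warranty).
S2: dominated by S4 (warranty 2≥1, price 175≤577, duration 44≤136, crew size 5≤10).
S3: not dominated.
S4: not dominated.
S5: dominated by S1 (warranty 10≥9, price 528≤751, duration 142≤200, crew size 4≤18).
S6: not dominated.
S7: dominated by S8 (warranty 6≥1, price 135≤612, duration 36≤38, crew size 7≤13).
S8: not dominated (best price).
Pareto-optimal: S1, S3, S4, S6, S8 → 5.

5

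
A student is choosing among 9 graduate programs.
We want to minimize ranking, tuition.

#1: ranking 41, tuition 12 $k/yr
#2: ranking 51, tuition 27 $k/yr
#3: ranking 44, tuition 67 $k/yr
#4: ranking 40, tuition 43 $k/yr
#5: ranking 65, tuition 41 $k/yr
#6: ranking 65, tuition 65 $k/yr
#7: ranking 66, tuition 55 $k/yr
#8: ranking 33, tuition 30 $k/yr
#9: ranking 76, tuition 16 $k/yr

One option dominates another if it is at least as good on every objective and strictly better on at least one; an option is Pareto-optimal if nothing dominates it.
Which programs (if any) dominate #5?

#1: ranking 41≤65, tuition 12≤41 — dominates #5.
#2: ranking 51≤65, tuition 27≤41 — dominates #5.
#8: ranking 33≤65, tuition 30≤41 — dominates #5.
Others (#3, #4, #6, #7, #9) are each worse than #5 on at least one objective.

#1, #2, #8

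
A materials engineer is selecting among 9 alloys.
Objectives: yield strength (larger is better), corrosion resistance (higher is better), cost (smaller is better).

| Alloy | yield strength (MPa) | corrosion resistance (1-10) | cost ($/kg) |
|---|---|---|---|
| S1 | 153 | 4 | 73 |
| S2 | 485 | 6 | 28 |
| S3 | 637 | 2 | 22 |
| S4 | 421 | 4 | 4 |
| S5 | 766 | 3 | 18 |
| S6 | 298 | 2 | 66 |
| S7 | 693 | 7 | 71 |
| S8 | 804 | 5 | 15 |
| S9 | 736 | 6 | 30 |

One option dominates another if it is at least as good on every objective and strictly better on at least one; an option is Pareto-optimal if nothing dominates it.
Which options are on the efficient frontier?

S1: dominated by S2 (yield strength 485≥153, corrosion resistance 6≥4, cost 28≤73).
S2: not dominated.
S3: dominated by S5 (yield strength 766≥637, corrosion resistance 3≥2, cost 18≤22).
S4: not dominated (best cost).
S5: dominated by S8 (yield strength 804≥766, corrosion resistance 5≥3, cost 15≤18).
S6: dominated by S2 (yield strength 485≥298, corrosion resistance 6≥2, cost 28≤66).
S7: not dominated (best corrosion resistance).
S8: not dominated (best yield strength).
S9: not dominated.

S2, S4, S7, S8, S9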